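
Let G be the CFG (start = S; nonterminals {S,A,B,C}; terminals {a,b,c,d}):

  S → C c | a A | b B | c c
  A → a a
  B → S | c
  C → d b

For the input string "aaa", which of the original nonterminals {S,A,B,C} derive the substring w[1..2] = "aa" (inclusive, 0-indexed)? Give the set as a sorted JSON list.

Convert to CNF:
  S -> C T1 | T0 A | T1 T1 | T2 B
  A -> T0 T0
  B -> C T1 | T0 A | T1 T1 | T2 B | c
  C -> T3 T2
  T0 -> a
  T1 -> c
  T2 -> b
  T3 -> d

CYK table (by increasing span) — only the sub-triangle for w[1..2]:
  cell(1,1) a: {T0}  orig:{}
  cell(2,2) a: {T0}  orig:{}
  cell(1,2) aa: {A}

Original NTs in T[1,2] deriving "aa": ["A"]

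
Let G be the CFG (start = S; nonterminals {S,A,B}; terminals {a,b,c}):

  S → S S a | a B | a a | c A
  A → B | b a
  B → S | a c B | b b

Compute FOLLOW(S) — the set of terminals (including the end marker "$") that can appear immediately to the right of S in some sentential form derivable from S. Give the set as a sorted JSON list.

Compute FIRST by fixpoint:
pass 1:
  A via A→b a: +{b}
  B via B→a c B: +{a}
  B via B→b b: +{b}
  S via S→a B: +{a}
  S via S→c A: +{c}
  FIRST(S)={a,c}  FIRST(A)={b}  FIRST(B)={a,b}
pass 2:
  A via A→B: +{a}
  B via B→S: +{c}
  FIRST(S)={a,c}  FIRST(A)={a,b}  FIRST(B)={a,b,c}
pass 3:
  A via A→B: +{c}
  FIRST(S)={a,c}  FIRST(A)={a,b,c}  FIRST(B)={a,b,c}
pass 4: done
  FIRST(S)={a,c}  FIRST(A)={a,b,c}  FIRST(B)={a,b,c}

Compute FOLLOW by fixpoint:
seed FOLLOW(S) with $
[1]
  S→S S a: FOLLOW(S) ⊇ FIRST(S) = {a,c}; new: +{a,c}
  S→a B: FOLLOW(B) ⊇ FOLLOW(S) ⊇ {$,a,c}; new: +{$,a,c}
  S→c A: FOLLOW(A) ⊇ FOLLOW(S) ⊇ {$,a,c}; new: +{$,a,c}
  S: {$,a,c}  A: {$,a,c}  B: {$,a,c}
[2] (stable)
  S: {$,a,c}  A: {$,a,c}  B: {$,a,c}

FOLLOW(S) = ["$", "a", "c"]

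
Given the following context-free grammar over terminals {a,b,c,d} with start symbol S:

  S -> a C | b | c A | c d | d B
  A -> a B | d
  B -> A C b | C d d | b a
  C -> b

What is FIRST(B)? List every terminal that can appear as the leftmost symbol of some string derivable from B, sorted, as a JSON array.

FIRST sets, iterate to fixpoint:
iter 1:
  A via A→a B: +{a}
  A via A→d: +{d}
  B via B→A C b: +{a,d}
  B via B→b a: +{b}
  C via C→b: +{b}
  S via S→a C: +{a}
  S via S→b: +{b}
  S via S→c A: +{c}
  S via S→d B: +{d}
  FIRST(S)={a,b,c,d}  FIRST(A)={a,d}  FIRST(B)={a,b,d}  FIRST(C)={b}
iter 2: — fixpoint
  FIRST(S)={a,b,c,d}  FIRST(A)={a,d}  FIRST(B)={a,b,d}  FIRST(C)={b}

FIRST(B) = ["a", "b", "d"]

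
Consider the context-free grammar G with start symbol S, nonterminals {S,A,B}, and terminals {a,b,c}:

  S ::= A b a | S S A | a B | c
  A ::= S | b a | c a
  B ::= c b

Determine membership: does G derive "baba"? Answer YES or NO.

Convert to CNF:
  S -> A X5 | S X6 | T1 B | c
  A -> A X3 | S X4 | T0 T1 | T1 B | T2 T1 | c
  B -> T2 T0
  T0 -> b
  T1 -> a
  T2 -> c
  X3 -> T0 T1
  X4 -> S A
  X5 -> T0 T1
  X6 -> S A

CYK table (by increasing span):
  T[0,0] 'b' = {T0}  orig:{}
  T[1,1] 'a' = {T1}  orig:{}
  T[2,2] 'b' = {T0}  orig:{}
  T[3,3] 'a' = {T1}  orig:{}
  T[0,1] 'ba' = {A,X3,X5}  orig:{A}
  T[1,2] 'ab' = ∅
  T[2,3] 'ba' = {A,X3,X5}  orig:{A}
  T[0,2] 'bab' = ∅
  T[1,3] 'aba' = ∅
  T[0,3] 'baba' = {A,S}

S ∈ T[0,3] ⇒ YES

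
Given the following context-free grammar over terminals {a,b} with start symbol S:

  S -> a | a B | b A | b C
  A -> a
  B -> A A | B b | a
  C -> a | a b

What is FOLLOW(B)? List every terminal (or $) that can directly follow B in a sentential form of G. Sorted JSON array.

FIRST iteration:
round 1:
  A via A→a: +{a}
  B via B→A A: +{a}
  C via C→a: +{a}
  S via S→a: +{a}
  S via S→b A: +{b}
  S: {a,b}  A: {a}  B: {a}  C: {a}
round 2: (no change)
  S: {a,b}  A: {a}  B: {a}  C: {a}

Compute FOLLOW by fixpoint:
FOLLOW(S) := {$}
[1]
  B→A A: FOLLOW(A) ⊇ FIRST(A) = {a}; new: +{a}
  B→B b: FOLLOW(B) ⊇ FIRST(b) = {b}; new: +{b}
  S→a B: FOLLOW(B) ⊇ FOLLOW(S) ⊇ {$}; new: +{$}
  S→b A: FOLLOW(A) ⊇ FOLLOW(S) ⊇ {$}; new: +{$}
  S→b C: FOLLOW(C) ⊇ FOLLOW(S) ⊇ {$}; new: +{$}
  S: {$}  A: {$,a}  B: {$,b}  C: {$}
[2]
  B→A A: FOLLOW(A) ⊇ FOLLOW(B) ⊇ {$,b}; new: +{b}
  S: {$}  A: {$,a,b}  B: {$,b}  C: {$}
[3] (stable)
  S: {$}  A: {$,a,b}  B: {$,b}  C: {$}

FOLLOW(B) = ["$", "b"]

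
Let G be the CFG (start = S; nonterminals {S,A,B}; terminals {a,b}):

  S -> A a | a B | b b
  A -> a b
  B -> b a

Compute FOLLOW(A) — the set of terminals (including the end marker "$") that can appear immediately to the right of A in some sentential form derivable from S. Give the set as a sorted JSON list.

Compute FIRST by fixpoint:
round 1:
  A via A→a b: +{a}
  B via B→b a: +{b}
  S via S→A a: +{a}
  S via S→b b: +{b}
  FIRST[S]={a,b}  FIRST[A]={a}  FIRST[B]={b}
round 2: (no change)
  FIRST[S]={a,b}  FIRST[A]={a}  FIRST[B]={b}

FOLLOW iteration:
initialize: $ ∈ FOLLOW(S)
pass 1:
  S→A a: FOLLOW(A) ⊇ FIRST(a) = {a}; new: +{a}
  S→a B: FOLLOW(B) ⊇ FOLLOW(S) ⊇ {$}; new: +{$}
  FOLLOW[S]={$}  FOLLOW[A]={a}  FOLLOW[B]={$}
pass 2: (no change)
  FOLLOW[S]={$}  FOLLOW[A]={a}  FOLLOW[B]={$}

FOLLOW(A) = ["a"]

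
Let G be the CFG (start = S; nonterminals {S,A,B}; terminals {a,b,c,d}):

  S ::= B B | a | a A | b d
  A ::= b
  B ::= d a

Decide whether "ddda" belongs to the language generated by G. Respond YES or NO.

CNF form of G:
  S -> B B | T1 A | T2 T0 | a
  A -> b
  B -> T0 T1
  T0 -> d
  T1 -> a
  T2 -> b

CYK table (by increasing span):
  cell(0,0) d: {T0}  orig:{}
  cell(1,1) d: {T0}  orig:{}
  cell(2,2) d: {T0}  orig:{}
  cell(3,3) a: {S,T1}  orig:{S}
  cell(0,1) dd: ∅
  cell(1,2) dd: ∅
  cell(2,3) da: {B}
  cell(0,2) ddd: ∅
  cell(1,3) dda: ∅
  cell(0,3) ddda: ∅

S ∉ T[0,3] ⇒ NO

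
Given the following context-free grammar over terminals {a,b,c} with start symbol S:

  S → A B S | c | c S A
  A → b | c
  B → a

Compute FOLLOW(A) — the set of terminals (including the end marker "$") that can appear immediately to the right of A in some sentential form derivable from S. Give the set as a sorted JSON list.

Compute FIRST by fixpoint:
pass 1:
  A via A→b: +{b}
  A via A→c: +{c}
  B via B→a: +{a}
  S via S→A B S: +{b,c}
  FIRST(S)={b,c}  FIRST(A)={b,c}  FIRST(B)={a}
pass 2: — fixpoint
  FIRST(S)={b,c}  FIRST(A)={b,c}  FIRST(B)={a}

FOLLOW sets:
seed FOLLOW(S) with $
iter 1:
  S→A B S: FOLLOW(A) ⊇ FIRST(B) = {a}; new: +{a}
  S→A B S: FOLLOW(B) ⊇ FIRST(S) = {b,c}; new: +{b,c}
  S→c S A: FOLLOW(S) ⊇ FIRST(A) = {b,c}; new: +{b,c}
  S→c S A: FOLLOW(A) ⊇ FOLLOW(S) ⊇ {$,b,c}; new: +{$,b,c}
  FOLLOW(S)={$,b,c}  FOLLOW(A)={$,a,b,c}  FOLLOW(B)={b,c}
iter 2: — fixpoint
  FOLLOW(S)={$,b,c}  FOLLOW(A)={$,a,b,c}  FOLLOW(B)={b,c}

FOLLOW(A) = ["$", "a", "b", "c"]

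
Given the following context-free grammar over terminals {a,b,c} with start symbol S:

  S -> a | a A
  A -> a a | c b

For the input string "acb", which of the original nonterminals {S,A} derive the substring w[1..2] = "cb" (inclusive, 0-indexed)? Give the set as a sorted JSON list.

Convert to CNF:
  S -> T0 A | a
  A -> T0 T0 | T1 T2
  T0 -> a
  T1 -> c
  T2 -> b

CYK table (by increasing span) (cells [i..j] with 1 ≤ i ≤ j ≤ 2 only):
  cell(1,1) c: {T1}  orig:{}
  cell(2,2) b: {T2}  orig:{}
  cell(1,2) cb: {A}

Original NTs in T[1,2] deriving "cb": ["A"]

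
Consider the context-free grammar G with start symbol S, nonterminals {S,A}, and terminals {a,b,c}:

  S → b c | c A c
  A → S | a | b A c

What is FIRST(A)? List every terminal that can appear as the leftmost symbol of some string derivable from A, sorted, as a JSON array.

FIRST iteration:
[1]
  A via A→a: +{a}
  A via A→b A c: +{b}
  S via S→b c: +{b}
  S via S→c A c: +{c}
  S: {b,c}  A: {a,b}
[2]
  A via A→S: +{c}
  S: {b,c}  A: {a,b,c}
[3] (no change)
  S: {b,c}  A: {a,b,c}

FIRST(A) = ["a", "b", "c"]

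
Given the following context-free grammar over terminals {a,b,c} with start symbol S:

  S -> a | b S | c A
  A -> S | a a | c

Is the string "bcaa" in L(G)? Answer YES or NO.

CNF form of G:
  S -> T1 S | T2 A | a
  A -> T0 T0 | T1 S | T2 A | a | c
  T0 -> a
  T1 -> b
  T2 -> c

CYK fill:
  [0..0]={T1}  "b"  orig:{}
  [1..1]={A,T2}  "c"  orig:{A}
  [2..2]={A,S,T0}  "a"  orig:{A,S}
  [3..3]={A,S,T0}  "a"  orig:{A,S}
  [0..1]=∅  "bc"
  [1..2]={A,S}  "ca"
  [2..3]={A}  "aa"
  [0..2]={A,S}  "bca"
  [1..3]={A,S}  "caa"
  [0..3]={A,S}  "bcaa"

S ∈ T[0,3] ⇒ YES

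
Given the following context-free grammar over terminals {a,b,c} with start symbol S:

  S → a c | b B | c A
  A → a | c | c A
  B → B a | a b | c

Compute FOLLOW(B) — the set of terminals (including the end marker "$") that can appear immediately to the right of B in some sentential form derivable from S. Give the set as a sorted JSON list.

FIRST iteration:
round 1:
  A via A→a: +{a}
  A via A→c: +{c}
  B via B→a b: +{a}
  B via B→c: +{c}
  S via S→a c: +{a}
  S via S→b B: +{b}
  S via S→c A: +{c}
  FIRST(S)={a,b,c}  FIRST(A)={a,c}  FIRST(B)={a,c}
round 2: — fixpoint
  FIRST(S)={a,b,c}  FIRST(A)={a,c}  FIRST(B)={a,c}

Compute FOLLOW by fixpoint:
initialize: $ ∈ FOLLOW(S)
[1]
  B→B a: FOLLOW(B) ⊇ FIRST(a) = {a}; new: +{a}
  S→b B: FOLLOW(B) ⊇ FOLLOW(S) ⊇ {$}; new: +{$}
  S→c A: FOLLOW(A) ⊇ FOLLOW(S) ⊇ {$}; new: +{$}
  FOLLOW(S)={$}  FOLLOW(A)={$}  FOLLOW(B)={$,a}
[2] — fixpoint
  FOLLOW(S)={$}  FOLLOW(A)={$}  FOLLOW(B)={$,a}

FOLLOW(B) = ["$", "a"]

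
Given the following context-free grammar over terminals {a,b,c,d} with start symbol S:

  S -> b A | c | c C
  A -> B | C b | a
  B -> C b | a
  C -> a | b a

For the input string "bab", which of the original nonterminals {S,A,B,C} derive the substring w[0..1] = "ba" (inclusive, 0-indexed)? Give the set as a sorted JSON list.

CNF form of G:
  S -> T0 A | T2 C | c
  A -> C T0 | a
  B -> C T0 | a
  C -> T0 T1 | a
  T0 -> b
  T1 -> a
  T2 -> c

Fill CYK table bottom-up (cells [i..j] with 0 ≤ i ≤ j ≤ 1 only):
  T[0,0] 'b' = {T0}  orig:{}
  T[1,1] 'a' = {A,B,C,T1}  orig:{A,B,C}
  T[0,1] 'ba' = {C,S}

Original NTs in T[0,1] deriving "ba": ["C", "S"]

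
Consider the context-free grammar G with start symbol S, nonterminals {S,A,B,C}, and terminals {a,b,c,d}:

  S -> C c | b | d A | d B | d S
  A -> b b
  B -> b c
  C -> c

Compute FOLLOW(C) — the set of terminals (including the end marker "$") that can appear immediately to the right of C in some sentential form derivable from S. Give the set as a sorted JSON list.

Compute FIRST by fixpoint:
[1]
  A via A→b b: +{b}
  B via B→b c: +{b}
  C via C→c: +{c}
  S via S→C c: +{c}
  S via S→b: +{b}
  S via S→d A: +{d}
  FIRST(S)={b,c,d}  FIRST(A)={b}  FIRST(B)={b}  FIRST(C)={c}
[2] — fixpoint
  FIRST(S)={b,c,d}  FIRST(A)={b}  FIRST(B)={b}  FIRST(C)={c}

Compute FOLLOW by fixpoint:
FOLLOW(S) := {$}
round 1:
  S→C c: FOLLOW(C) ⊇ FIRST(c) = {c}; new: +{c}
  S→d A: FOLLOW(A) ⊇ FOLLOW(S) ⊇ {$}; new: +{$}
  S→d B: FOLLOW(B) ⊇ FOLLOW(S) ⊇ {$}; new: +{$}
  S: {$}  A: {$}  B: {$}  C: {c}
round 2: done
  S: {$}  A: {$}  B: {$}  C: {c}

FOLLOW(C) = ["c"]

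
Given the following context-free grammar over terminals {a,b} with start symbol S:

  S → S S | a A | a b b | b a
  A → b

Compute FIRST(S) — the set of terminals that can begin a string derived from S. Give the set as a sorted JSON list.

Compute FIRST by fixpoint:
[1]
  A via A→b: +{b}
  S via S→a A: +{a}
  S via S→b a: +{b}
  FIRST(S)={a,b}  FIRST(A)={b}
[2] (stable)
  FIRST(S)={a,b}  FIRST(A)={b}

FIRST(S) = ["a", "b"]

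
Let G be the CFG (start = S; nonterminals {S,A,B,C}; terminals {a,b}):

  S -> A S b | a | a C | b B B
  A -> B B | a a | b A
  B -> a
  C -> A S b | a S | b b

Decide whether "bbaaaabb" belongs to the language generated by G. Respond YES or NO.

CNF form of G:
  S -> A X3 | T0 C | T1 X4 | a
  A -> B B | T0 T0 | T1 A
  B -> a
  C -> A X2 | T0 S | T1 T1
  T0 -> a
  T1 -> b
  X2 -> S T1
  X3 -> S T1
  X4 -> B B

CYK table (by increasing span):
  [0..0]={T1}  "b"  orig:{}
  [1..1]={T1}  "b"  orig:{}
  [2..2]={B,S,T0}  "a"  orig:{B,S}
  [3..3]={B,S,T0}  "a"  orig:{B,S}
  [4..4]={B,S,T0}  "a"  orig:{B,S}
  [5..5]={B,S,T0}  "a"  orig:{B,S}
  [6..6]={T1}  "b"  orig:{}
  [7..7]={T1}  "b"  orig:{}
  [0..1]={C}  "bb"
  [1..2]=∅  "ba"
  [2..3]={A,C,X4}  "aa"  orig:{A,C}
  [3..4]={A,C,X4}  "aa"  orig:{A,C}
  [4..5]={A,C,X4}  "aa"  orig:{A,C}
  [5..6]={X2,X3}  "ab"  orig:{}
  [6..7]={C}  "bb"
  [0..2]=∅  "bba"
  [1..3]={A,S}  "baa"
  [2..4]={S}  "aaa"
  [3..5]={S}  "aaa"
  [4..6]=∅  "aab"
  [5..7]={S}  "abb"
  [0..3]={A}  "bbaa"
  [1..4]=∅  "baaa"
  [2..5]={C}  "aaaa"
  [3..6]={C,S,X2,X3}  "aaab"  orig:{C,S}
  [4..7]={C}  "aabb"
  [0..4]=∅  "bbaaa"
  [1..5]=∅  "baaaa"
  [2..6]={C,S}  "aaaab"
  [3..7]={S,X2,X3}  "aaabb"  orig:{S}
  [0..5]=∅  "bbaaaa"
  [1..6]=∅  "baaaab"
  [2..7]={C,X2,X3}  "aaaabb"  orig:{C}
  [0..6]=∅  "bbaaaab"
  [1..7]=∅  "baaaabb"
  [0..7]=∅  "bbaaaabb"

S ∉ T[0,7] ⇒ NO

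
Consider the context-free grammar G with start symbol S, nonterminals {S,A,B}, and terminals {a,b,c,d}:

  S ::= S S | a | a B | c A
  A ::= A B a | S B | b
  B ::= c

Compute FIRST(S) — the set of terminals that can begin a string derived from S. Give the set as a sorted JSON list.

FIRST sets, iterate to fixpoint:
round 1:
  A via A→b: +{b}
  B via B→c: +{c}
  S via S→a: +{a}
  S via S→c A: +{c}
  FIRST(S)={a,c}  FIRST(A)={b}  FIRST(B)={c}
round 2:
  A via A→S B: +{a,c}
  FIRST(S)={a,c}  FIRST(A)={a,b,c}  FIRST(B)={c}
round 3: (no change)
  FIRST(S)={a,c}  FIRST(A)={a,b,c}  FIRST(B)={c}

FIRST(S) = ["a", "c"]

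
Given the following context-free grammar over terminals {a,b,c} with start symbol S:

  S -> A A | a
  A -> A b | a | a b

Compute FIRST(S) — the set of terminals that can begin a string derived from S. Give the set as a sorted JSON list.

Compute FIRST by fixpoint:
round 1:
  A via A→a: +{a}
  S via S→A A: +{a}
  S: {a}  A: {a}
round 2: done
  S: {a}  A: {a}

FIRST(S) = ["a"]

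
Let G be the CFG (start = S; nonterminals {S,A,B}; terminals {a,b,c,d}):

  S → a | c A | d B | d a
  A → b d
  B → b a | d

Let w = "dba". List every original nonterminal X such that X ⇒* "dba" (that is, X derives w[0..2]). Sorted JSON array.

CNF form of G:
  S -> T1 B | T1 T2 | T3 A | a
  A -> T0 T1
  B -> T0 T2 | d
  T0 -> b
  T1 -> d
  T2 -> a
  T3 -> c

Fill CYK table bottom-up (cells [i..j] with 0 ≤ i ≤ j ≤ 2 only):
  T[0,0] 'd' = {B,T1}  orig:{B}
  T[1,1] 'b' = {T0}  orig:{}
  T[2,2] 'a' = {S,T2}  orig:{S}
  T[0,1] 'db' = ∅
  T[1,2] 'ba' = {B}
  T[0,2] 'dba' = {S}

Original NTs in T[0,2] deriving "dba": ["S"]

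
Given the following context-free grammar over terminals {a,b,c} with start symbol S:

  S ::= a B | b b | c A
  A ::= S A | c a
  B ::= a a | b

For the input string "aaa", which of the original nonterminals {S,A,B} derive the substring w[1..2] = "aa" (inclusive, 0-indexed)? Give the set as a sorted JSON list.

Convert to CNF:
  S -> T0 A | T1 B | T2 T2
  A -> S A | T0 T1
  B -> T1 T1 | b
  T0 -> c
  T1 -> a
  T2 -> b

CYK table (by increasing span) (cells [i..j] with 1 ≤ i ≤ j ≤ 2 only):
  [1..1]={T1}  "a"  orig:{}
  [2..2]={T1}  "a"  orig:{}
  [1..2]={B}  "aa"

Original NTs in T[1,2] deriving "aa": ["B"]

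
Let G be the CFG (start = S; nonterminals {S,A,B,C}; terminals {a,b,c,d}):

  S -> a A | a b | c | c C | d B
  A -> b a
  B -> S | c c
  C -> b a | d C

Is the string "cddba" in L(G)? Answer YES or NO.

CNF form of G:
  S -> T1 A | T1 T0 | T2 C | T3 B | c
  A -> T0 T1
  B -> T1 A | T1 T0 | T2 C | T2 T2 | T3 B | c
  C -> T0 T1 | T3 C
  T0 -> b
  T1 -> a
  T2 -> c
  T3 -> d

CYK fill:
  T[0,0] 'c' = {B,S,T2}  orig:{B,S}
  T[1,1] 'd' = {T3}  orig:{}
  T[2,2] 'd' = {T3}  orig:{}
  T[3,3] 'b' = {T0}  orig:{}
  T[4,4] 'a' = {T1}  orig:{}
  T[0,1] 'cd' = ∅
  T[1,2] 'dd' = ∅
  T[2,3] 'db' = ∅
  T[3,4] 'ba' = {A,C}
  T[0,2] 'cdd' = ∅
  T[1,3] 'ddb' = ∅
  T[2,4] 'dba' = {C}
  T[0,3] 'cddb' = ∅
  T[1,4] 'ddba' = {C}
  T[0,4] 'cddba' = {B,S}

S ∈ T[0,4] ⇒ YES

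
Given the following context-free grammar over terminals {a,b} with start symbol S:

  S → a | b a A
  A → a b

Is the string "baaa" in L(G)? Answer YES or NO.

CNF form of G:
  S -> T1 X2 | a
  A -> T0 T1
  T0 -> a
  T1 -> b
  X2 -> T0 A

CYK fill:
  [0..0]={T1}  "b"  orig:{}
  [1..1]={S,T0}  "a"  orig:{S}
  [2..2]={S,T0}  "a"  orig:{S}
  [3..3]={S,T0}  "a"  orig:{S}
  [0..1]=∅  "ba"
  [1..2]=∅  "aa"
  [2..3]=∅  "aa"
  [0..2]=∅  "baa"
  [1..3]=∅  "aaa"
  [0..3]=∅  "baaa"

S ∉ T[0,3] ⇒ NO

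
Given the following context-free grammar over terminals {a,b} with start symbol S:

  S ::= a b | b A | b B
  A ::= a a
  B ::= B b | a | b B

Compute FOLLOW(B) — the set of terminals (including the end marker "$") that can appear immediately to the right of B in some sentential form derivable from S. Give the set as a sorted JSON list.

FIRST iteration:
pass 1:
  A via A→a a: +{a}
  B via B→a: +{a}
  B via B→b B: +{b}
  S via S→a b: +{a}
  S via S→b A: +{b}
  S: {a,b}  A: {a}  B: {a,b}
pass 2: (stable)
  S: {a,b}  A: {a}  B: {a,b}

FOLLOW iteration:
FOLLOW(S) := {$}
round 1:
  B→B b: FOLLOW(B) ⊇ FIRST(b) = {b}; new: +{b}
  S→b A: FOLLOW(A) ⊇ FOLLOW(S) ⊇ {$}; new: +{$}
  S→b B: FOLLOW(B) ⊇ FOLLOW(S) ⊇ {$}; new: +{$}
  FOLLOW[S]={$}  FOLLOW[A]={$}  FOLLOW[B]={$,b}
round 2: — fixpoint
  FOLLOW[S]={$}  FOLLOW[A]={$}  FOLLOW[B]={$,b}

FOLLOW(B) = ["$", "b"]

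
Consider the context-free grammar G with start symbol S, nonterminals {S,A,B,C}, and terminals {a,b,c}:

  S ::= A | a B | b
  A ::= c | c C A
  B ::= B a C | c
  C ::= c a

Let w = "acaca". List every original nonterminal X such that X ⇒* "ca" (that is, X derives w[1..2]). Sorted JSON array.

CNF form of G:
  S -> T0 X4 | T1 B | b | c
  A -> T0 X2 | c
  B -> B X3 | c
  C -> T0 T1
  T0 -> c
  T1 -> a
  X2 -> C A
  X3 -> T1 C
  X4 -> C A

CYK fill — only the sub-triangle for w[1..2]:
  cell(1,1) c: {A,B,S,T0}  orig:{A,B,S}
  cell(2,2) a: {T1}  orig:{}
  cell(1,2) ca: {C}

Original NTs in T[1,2] deriving "ca": ["C"]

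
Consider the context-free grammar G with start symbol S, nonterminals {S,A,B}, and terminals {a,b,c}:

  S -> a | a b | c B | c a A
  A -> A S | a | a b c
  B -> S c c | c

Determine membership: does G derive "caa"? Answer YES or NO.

Convert to CNF:
  S -> T0 T1 | T2 B | T2 X5 | a
  A -> A S | T0 X3 | a
  B -> S X4 | c
  T0 -> a
  T1 -> b
  T2 -> c
  X3 -> T1 T2
  X4 -> T2 T2
  X5 -> T0 A

Fill CYK table bottom-up:
  [0..0]={B,T2}  "c"  orig:{B}
  [1..1]={A,S,T0}  "a"  orig:{A,S}
  [2..2]={A,S,T0}  "a"  orig:{A,S}
  [0..1]=∅  "ca"
  [1..2]={A,X5}  "aa"  orig:{A}
  [0..2]={S}  "caa"

S ∈ T[0,2] ⇒ YES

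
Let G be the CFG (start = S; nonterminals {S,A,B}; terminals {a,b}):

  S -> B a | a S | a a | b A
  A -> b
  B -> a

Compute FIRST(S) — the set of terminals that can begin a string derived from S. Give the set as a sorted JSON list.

Compute FIRST by fixpoint:
pass 1:
  A via A→b: +{b}
  B via B→a: +{a}
  S via S→B a: +{a}
  S via S→b A: +{b}
  S: {a,b}  A: {b}  B: {a}
pass 2: — fixpoint
  S: {a,b}  A: {b}  B: {a}

FIRST(S) = ["a", "b"]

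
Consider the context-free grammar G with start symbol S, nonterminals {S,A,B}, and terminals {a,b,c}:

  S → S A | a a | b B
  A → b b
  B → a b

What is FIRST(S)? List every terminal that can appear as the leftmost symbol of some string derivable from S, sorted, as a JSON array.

FIRST sets, iterate to fixpoint:
iter 1:
  A via A→b b: +{b}
  B via B→a b: +{a}
  S via S→a a: +{a}
  S via S→b B: +{b}
  FIRST[S]={a,b}  FIRST[A]={b}  FIRST[B]={a}
iter 2: (stable)
  FIRST[S]={a,b}  FIRST[A]={b}  FIRST[B]={a}

FIRST(S) = ["a", "b"]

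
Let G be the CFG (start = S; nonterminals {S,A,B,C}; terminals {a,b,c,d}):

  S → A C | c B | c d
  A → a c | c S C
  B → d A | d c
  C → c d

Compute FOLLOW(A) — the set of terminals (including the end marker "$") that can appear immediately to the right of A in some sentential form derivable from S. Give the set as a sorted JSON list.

Compute FIRST by fixpoint:
iter 1:
  A via A→a c: +{a}
  A via A→c S C: +{c}
  B via B→d A: +{d}
  C via C→c d: +{c}
  S via S→A C: +{a,c}
  FIRST(S)={a,c}  FIRST(A)={a,c}  FIRST(B)={d}  FIRST(C)={c}
iter 2: (no change)
  FIRST(S)={a,c}  FIRST(A)={a,c}  FIRST(B)={d}  FIRST(C)={c}

Compute FOLLOW by fixpoint:
FOLLOW(S) := {$}
[1]
  A→c S C: FOLLOW(S) ⊇ FIRST(C) = {c}; new: +{c}
  S→A C: FOLLOW(A) ⊇ FIRST(C) = {c}; new: +{c}
  S→A C: FOLLOW(C) ⊇ FOLLOW(S) ⊇ {$,c}; new: +{$,c}
  S→c B: FOLLOW(B) ⊇ FOLLOW(S) ⊇ {$,c}; new: +{$,c}
  S: {$,c}  A: {c}  B: {$,c}  C: {$,c}
[2]
  B→d A: FOLLOW(A) ⊇ FOLLOW(B) ⊇ {$,c}; new: +{$}
  S: {$,c}  A: {$,c}  B: {$,c}  C: {$,c}
[3] (no change)
  S: {$,c}  A: {$,c}  B: {$,c}  C: {$,c}

FOLLOW(A) = ["$", "c"]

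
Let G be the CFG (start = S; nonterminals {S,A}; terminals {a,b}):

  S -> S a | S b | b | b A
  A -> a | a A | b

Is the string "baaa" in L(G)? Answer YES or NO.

CNF form of G:
  S -> S T0 | S T1 | T1 A | b
  A -> T0 A | a | b
  T0 -> a
  T1 -> b

Fill CYK table bottom-up:
  cell(0,0) b: {A,S,T1}  orig:{A,S}
  cell(1,1) a: {A,T0}  orig:{A}
  cell(2,2) a: {A,T0}  orig:{A}
  cell(3,3) a: {A,T0}  orig:{A}
  cell(0,1) ba: {S}
  cell(1,2) aa: {A}
  cell(2,3) aa: {A}
  cell(0,2) baa: {S}
  cell(1,3) aaa: {A}
  cell(0,3) baaa: {S}

S ∈ T[0,3] ⇒ YES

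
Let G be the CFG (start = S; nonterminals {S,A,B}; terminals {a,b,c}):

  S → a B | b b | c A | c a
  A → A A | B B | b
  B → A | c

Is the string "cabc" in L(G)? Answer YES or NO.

CNF form of G:
  S -> T0 B | T1 T1 | T2 A | T2 T0
  A -> A A | B B | b
  B -> A A | B B | b | c
  T0 -> a
  T1 -> b
  T2 -> c

Fill CYK table bottom-up:
  cell(0,0) c: {B,T2}  orig:{B}
  cell(1,1) a: {T0}  orig:{}
  cell(2,2) b: {A,B,T1}  orig:{A,B}
  cell(3,3) c: {B,T2}  orig:{B}
  cell(0,1) ca: {S}
  cell(1,2) ab: {S}
  cell(2,3) bc: {A,B}
  cell(0,2) cab: ∅
  cell(1,3) abc: {S}
  cell(0,3) cabc: ∅

S ∉ T[0,3] ⇒ NO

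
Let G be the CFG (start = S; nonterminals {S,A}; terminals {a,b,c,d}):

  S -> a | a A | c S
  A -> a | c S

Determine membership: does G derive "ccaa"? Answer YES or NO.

CNF form of G:
  S -> T0 S | T1 A | a
  A -> T0 S | a
  T0 -> c
  T1 -> a

CYK table (by increasing span):
  cell(0,0) c: {T0}  orig:{}
  cell(1,1) c: {T0}  orig:{}
  cell(2,2) a: {A,S,T1}  orig:{A,S}
  cell(3,3) a: {A,S,T1}  orig:{A,S}
  cell(0,1) cc: ∅
  cell(1,2) ca: {A,S}
  cell(2,3) aa: {S}
  cell(0,2) cca: {A,S}
  cell(1,3) caa: {A,S}
  cell(0,3) ccaa: {A,S}

S ∈ T[0,3] ⇒ YES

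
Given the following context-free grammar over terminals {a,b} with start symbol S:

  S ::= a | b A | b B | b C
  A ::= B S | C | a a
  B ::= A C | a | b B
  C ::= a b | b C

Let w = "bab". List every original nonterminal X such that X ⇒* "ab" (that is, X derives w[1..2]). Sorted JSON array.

Convert to CNF:
  S -> T1 A | T1 B | T1 C | a
  A -> B S | T0 T0 | T0 T1 | T1 C
  B -> A C | T1 B | a
  C -> T0 T1 | T1 C
  T0 -> a
  T1 -> b

CYK fill (cells [i..j] with 1 ≤ i ≤ j ≤ 2 only):
  [1..1]={B,S,T0}  "a"  orig:{B,S}
  [2..2]={T1}  "b"  orig:{}
  [1..2]={A,C}  "ab"

Original NTs in T[1,2] deriving "ab": ["A", "C"]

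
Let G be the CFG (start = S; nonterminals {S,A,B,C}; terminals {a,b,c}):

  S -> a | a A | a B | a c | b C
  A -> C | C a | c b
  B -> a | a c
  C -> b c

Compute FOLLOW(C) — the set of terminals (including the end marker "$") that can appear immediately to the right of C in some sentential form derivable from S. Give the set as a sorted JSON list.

Compute FIRST by fixpoint:
pass 1:
  A via A→c b: +{c}
  B via B→a: +{a}
  C via C→b c: +{b}
  S via S→a: +{a}
  S via S→b C: +{b}
  FIRST[S]={a,b}  FIRST[A]={c}  FIRST[B]={a}  FIRST[C]={b}
pass 2:
  A via A→C: +{b}
  FIRST[S]={a,b}  FIRST[A]={b,c}  FIRST[B]={a}  FIRST[C]={b}
pass 3: (stable)
  FIRST[S]={a,b}  FIRST[A]={b,c}  FIRST[B]={a}  FIRST[C]={b}

FOLLOW iteration:
initialize: $ ∈ FOLLOW(S)
iter 1:
  A→C a: FOLLOW(C) ⊇ FIRST(a) = {a}; new: +{a}
  S→a A: FOLLOW(A) ⊇ FOLLOW(S) ⊇ {$}; new: +{$}
  S→a B: FOLLOW(B) ⊇ FOLLOW(S) ⊇ {$}; new: +{$}
  S→b C: FOLLOW(C) ⊇ FOLLOW(S) ⊇ {$}; new: +{$}
  S: {$}  A: {$}  B: {$}  C: {$,a}
iter 2: (no change)
  S: {$}  A: {$}  B: {$}  C: {$,a}

FOLLOW(C) = ["$", "a"]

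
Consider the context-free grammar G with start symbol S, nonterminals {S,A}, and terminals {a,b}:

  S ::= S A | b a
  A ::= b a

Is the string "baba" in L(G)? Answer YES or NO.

Convert to CNF:
  S -> S A | T0 T1
  A -> T0 T1
  T0 -> b
  T1 -> a

CYK fill:
  cell(0,0) b: {T0}  orig:{}
  cell(1,1) a: {T1}  orig:{}
  cell(2,2) b: {T0}  orig:{}
  cell(3,3) a: {T1}  orig:{}
  cell(0,1) ba: {A,S}
  cell(1,2) ab: ∅
  cell(2,3) ba: {A,S}
  cell(0,2) bab: ∅
  cell(1,3) aba: ∅
  cell(0,3) baba: {S}

S ∈ T[0,3] ⇒ YES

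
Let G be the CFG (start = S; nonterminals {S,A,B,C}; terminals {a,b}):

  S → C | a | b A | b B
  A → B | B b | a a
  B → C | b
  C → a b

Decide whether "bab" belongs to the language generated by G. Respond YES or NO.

Convert to CNF:
  S -> T0 A | T0 B | T1 T0 | a
  A -> B T0 | T1 T0 | T1 T1 | b
  B -> T1 T0 | b
  C -> T1 T0
  T0 -> b
  T1 -> a

CYK table (by increasing span):
  [0..0]={A,B,T0}  "b"  orig:{A,B}
  [1..1]={S,T1}  "a"  orig:{S}
  [2..2]={A,B,T0}  "b"  orig:{A,B}
  [0..1]=∅  "ba"
  [1..2]={A,B,C,S}  "ab"
  [0..2]={S}  "bab"

S ∈ T[0,2] ⇒ YES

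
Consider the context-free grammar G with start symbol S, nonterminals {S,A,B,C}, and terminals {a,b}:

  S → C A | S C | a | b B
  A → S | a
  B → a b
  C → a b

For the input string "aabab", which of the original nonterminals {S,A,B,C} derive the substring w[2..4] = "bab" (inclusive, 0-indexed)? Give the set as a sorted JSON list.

Convert to CNF:
  S -> C A | S C | T0 B | a
  A -> C A | S C | T0 B | a
  B -> T1 T0
  C -> T1 T0
  T0 -> b
  T1 -> a

Fill CYK table bottom-up, restricted to cells inside w[2..4]:
  [2..2]={T0}  "b"  orig:{}
  [3..3]={A,S,T1}  "a"  orig:{A,S}
  [4..4]={T0}  "b"  orig:{}
  [2..3]=∅  "ba"
  [3..4]={B,C}  "ab"
  [2..4]={A,S}  "bab"

Original NTs in T[2,4] deriving "bab": ["A", "S"]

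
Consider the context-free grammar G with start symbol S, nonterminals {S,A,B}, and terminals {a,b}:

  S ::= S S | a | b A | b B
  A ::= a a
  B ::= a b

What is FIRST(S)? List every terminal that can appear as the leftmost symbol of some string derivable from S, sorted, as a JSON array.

Compute FIRST by fixpoint:
[1]
  A via A→a a: +{a}
  B via B→a b: +{a}
  S via S→a: +{a}
  S via S→b A: +{b}
  S: {a,b}  A: {a}  B: {a}
[2] — fixpoint
  S: {a,b}  A: {a}  B: {a}

FIRST(S) = ["a", "b"]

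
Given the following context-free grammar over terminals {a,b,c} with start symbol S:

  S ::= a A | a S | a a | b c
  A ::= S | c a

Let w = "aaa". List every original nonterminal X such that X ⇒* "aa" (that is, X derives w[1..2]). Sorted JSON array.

Convert to CNF:
  S -> T0 A | T0 S | T0 T0 | T1 T2
  A -> T0 A | T0 S | T0 T0 | T1 T2 | T2 T0
  T0 -> a
  T1 -> b
  T2 -> c

CYK table (by increasing span) — only the sub-triangle for w[1..2]:
  T[1,1] 'a' = {T0}  orig:{}
  T[2,2] 'a' = {T0}  orig:{}
  T[1,2] 'aa' = {A,S}

Original NTs in T[1,2] deriving "aa": ["A", "S"]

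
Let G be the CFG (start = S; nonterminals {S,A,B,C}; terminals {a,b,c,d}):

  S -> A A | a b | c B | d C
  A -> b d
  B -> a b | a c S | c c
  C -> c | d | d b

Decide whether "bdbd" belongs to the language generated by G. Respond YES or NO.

CNF form of G:
  S -> A A | T1 C | T2 T0 | T3 B
  A -> T0 T1
  B -> T2 T0 | T2 X4 | T3 T3
  C -> T1 T0 | c | d
  T0 -> b
  T1 -> d
  T2 -> a
  T3 -> c
  X4 -> T3 S

CYK table (by increasing span):
  T[0,0] 'b' = {T0}  orig:{}
  T[1,1] 'd' = {C,T1}  orig:{C}
  T[2,2] 'b' = {T0}  orig:{}
  T[3,3] 'd' = {C,T1}  orig:{C}
  T[0,1] 'bd' = {A}
  T[1,2] 'db' = {C}
  T[2,3] 'bd' = {A}
  T[0,2] 'bdb' = ∅
  T[1,3] 'dbd' = ∅
  T[0,3] 'bdbd' = {S}

S ∈ T[0,3] ⇒ YES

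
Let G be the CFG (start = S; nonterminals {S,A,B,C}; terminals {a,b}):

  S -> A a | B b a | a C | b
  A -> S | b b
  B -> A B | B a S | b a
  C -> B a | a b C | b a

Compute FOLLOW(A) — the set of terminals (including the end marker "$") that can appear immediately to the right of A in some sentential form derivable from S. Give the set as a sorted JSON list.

FIRST sets, iterate to fixpoint:
iter 1:
  A via A→b b: +{b}
  B via B→A B: +{b}
  C via C→B a: +{b}
  C via C→a b C: +{a}
  S via S→A a: +{b}
  S via S→a C: +{a}
  FIRST(S)={a,b}  FIRST(A)={b}  FIRST(B)={b}  FIRST(C)={a,b}
iter 2:
  A via A→S: +{a}
  B via B→A B: +{a}
  FIRST(S)={a,b}  FIRST(A)={a,b}  FIRST(B)={a,b}  FIRST(C)={a,b}
iter 3: done
  FIRST(S)={a,b}  FIRST(A)={a,b}  FIRST(B)={a,b}  FIRST(C)={a,b}

FOLLOW sets:
seed FOLLOW(S) with $
pass 1:
  B→A B: FOLLOW(A) ⊇ FIRST(B) = {a,b}; new: +{a,b}
  B→B a S: FOLLOW(B) ⊇ FIRST(a) = {a}; new: +{a}
  B→B a S: FOLLOW(S) ⊇ FOLLOW(B) ⊇ {a}; new: +{a}
  S→B b a: FOLLOW(B) ⊇ FIRST(b) = {b}; new: +{b}
  S→a C: FOLLOW(C) ⊇ FOLLOW(S) ⊇ {$,a}; new: +{$,a}
  S: {$,a}  A: {a,b}  B: {a,b}  C: {$,a}
pass 2:
  A→S: FOLLOW(S) ⊇ FOLLOW(A) ⊇ {a,b}; new: +{b}
  S→a C: FOLLOW(C) ⊇ FOLLOW(S) ⊇ {$,a,b}; new: +{b}
  S: {$,a,b}  A: {a,b}  B: {a,b}  C: {$,a,b}
pass 3: done
  S: {$,a,b}  A: {a,b}  B: {a,b}  C: {$,a,b}

FOLLOW(A) = ["a", "b"]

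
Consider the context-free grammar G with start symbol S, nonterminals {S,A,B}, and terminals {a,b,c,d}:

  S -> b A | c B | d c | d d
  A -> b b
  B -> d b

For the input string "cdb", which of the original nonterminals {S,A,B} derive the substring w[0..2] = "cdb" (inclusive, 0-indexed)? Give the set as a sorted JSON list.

CNF form of G:
  S -> T0 A | T1 T1 | T1 T2 | T2 B
  A -> T0 T0
  B -> T1 T0
  T0 -> b
  T1 -> d
  T2 -> c

Fill CYK table bottom-up (cells [i..j] with 0 ≤ i ≤ j ≤ 2 only):
  T[0,0] 'c' = {T2}  orig:{}
  T[1,1] 'd' = {T1}  orig:{}
  T[2,2] 'b' = {T0}  orig:{}
  T[0,1] 'cd' = ∅
  T[1,2] 'db' = {B}
  T[0,2] 'cdb' = {S}

Original NTs in T[0,2] deriving "cdb": ["S"]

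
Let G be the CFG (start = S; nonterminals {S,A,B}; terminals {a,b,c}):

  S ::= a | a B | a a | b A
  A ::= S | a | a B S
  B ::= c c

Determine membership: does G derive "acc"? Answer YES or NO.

CNF form of G:
  S -> T0 B | T0 T0 | T1 A | a
  A -> T0 B | T0 T0 | T0 X3 | T1 A | a
  B -> T2 T2
  T0 -> a
  T1 -> b
  T2 -> c
  X3 -> B S

CYK fill:
  [0..0]={A,S,T0}  "a"  orig:{A,S}
  [1..1]={T2}  "c"  orig:{}
  [2..2]={T2}  "c"  orig:{}
  [0..1]=∅  "ac"
  [1..2]={B}  "cc"
  [0..2]={A,S}  "acc"

S ∈ T[0,2] ⇒ YES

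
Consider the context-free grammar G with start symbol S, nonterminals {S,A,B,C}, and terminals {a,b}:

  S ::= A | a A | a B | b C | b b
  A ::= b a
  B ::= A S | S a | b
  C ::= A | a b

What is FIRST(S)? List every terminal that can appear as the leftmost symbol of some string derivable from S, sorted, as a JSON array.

FIRST iteration:
pass 1:
  A via A→b a: +{b}
  B via B→A S: +{b}
  C via C→A: +{b}
  C via C→a b: +{a}
  S via S→A: +{b}
  S via S→a A: +{a}
  FIRST[S]={a,b}  FIRST[A]={b}  FIRST[B]={b}  FIRST[C]={a,b}
pass 2:
  B via B→S a: +{a}
  FIRST[S]={a,b}  FIRST[A]={b}  FIRST[B]={a,b}  FIRST[C]={a,b}
pass 3: — fixpoint
  FIRST[S]={a,b}  FIRST[A]={b}  FIRST[B]={a,b}  FIRST[C]={a,b}

FIRST(S) = ["a", "b"]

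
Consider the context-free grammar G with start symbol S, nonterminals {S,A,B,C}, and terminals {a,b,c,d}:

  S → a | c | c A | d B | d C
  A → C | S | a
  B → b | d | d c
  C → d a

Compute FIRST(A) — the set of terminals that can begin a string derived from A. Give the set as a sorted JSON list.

FIRST iteration:
round 1:
  A via A→a: +{a}
  B via B→b: +{b}
  B via B→d: +{d}
  C via C→d a: +{d}
  S via S→a: +{a}
  S via S→c: +{c}
  S via S→d B: +{d}
  S: {a,c,d}  A: {a}  B: {b,d}  C: {d}
round 2:
  A via A→C: +{d}
  A via A→S: +{c}
  S: {a,c,d}  A: {a,c,d}  B: {b,d}  C: {d}
round 3: done
  S: {a,c,d}  A: {a,c,d}  B: {b,d}  C: {d}

FIRST(A) = ["a", "c", "d"]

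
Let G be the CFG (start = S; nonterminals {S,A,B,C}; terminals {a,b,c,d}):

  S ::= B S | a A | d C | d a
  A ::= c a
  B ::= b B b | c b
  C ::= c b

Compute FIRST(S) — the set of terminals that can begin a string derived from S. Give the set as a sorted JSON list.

Compute FIRST by fixpoint:
pass 1:
  A via A→c a: +{c}
  B via B→b B b: +{b}
  B via B→c b: +{c}
  C via C→c b: +{c}
  S via S→B S: +{b,c}
  S via S→a A: +{a}
  S via S→d C: +{d}
  FIRST(S)={a,b,c,d}  FIRST(A)={c}  FIRST(B)={b,c}  FIRST(C)={c}
pass 2: — fixpoint
  FIRST(S)={a,b,c,d}  FIRST(A)={c}  FIRST(B)={b,c}  FIRST(C)={c}

FIRST(S) = ["a", "b", "c", "d"]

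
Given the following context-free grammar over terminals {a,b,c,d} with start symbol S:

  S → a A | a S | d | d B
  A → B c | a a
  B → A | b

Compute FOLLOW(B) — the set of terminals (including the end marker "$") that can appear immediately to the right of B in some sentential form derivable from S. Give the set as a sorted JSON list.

FIRST sets, iterate to fixpoint:
round 1:
  A via A→a a: +{a}
  B via B→A: +{a}
  B via B→b: +{b}
  S via S→a A: +{a}
  S via S→d: +{d}
  FIRST(S)={a,d}  FIRST(A)={a}  FIRST(B)={a,b}
round 2:
  A via A→B c: +{b}
  FIRST(S)={a,d}  FIRST(A)={a,b}  FIRST(B)={a,b}
round 3: — fixpoint
  FIRST(S)={a,d}  FIRST(A)={a,b}  FIRST(B)={a,b}

FOLLOW sets:
seed FOLLOW(S) with $
[1]
  A→B c: FOLLOW(B) ⊇ FIRST(c) = {c}; new: +{c}
  B→A: FOLLOW(A) ⊇ FOLLOW(B) ⊇ {c}; new: +{c}
  S→a A: FOLLOW(A) ⊇ FOLLOW(S) ⊇ {$}; new: +{$}
  S→d B: FOLLOW(B) ⊇ FOLLOW(S) ⊇ {$}; new: +{$}
  FOLLOW[S]={$}  FOLLOW[A]={$,c}  FOLLOW[B]={$,c}
[2] (stable)
  FOLLOW[S]={$}  FOLLOW[A]={$,c}  FOLLOW[B]={$,c}

FOLLOW(B) = ["$", "c"]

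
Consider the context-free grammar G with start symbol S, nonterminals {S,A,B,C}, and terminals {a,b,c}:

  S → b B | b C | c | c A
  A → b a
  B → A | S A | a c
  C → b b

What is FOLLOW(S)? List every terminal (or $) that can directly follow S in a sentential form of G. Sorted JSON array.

FIRST sets, iterate to fixpoint:
pass 1:
  A via A→b a: +{b}
  B via B→A: +{b}
  B via B→a c: +{a}
  C via C→b b: +{b}
  S via S→b B: +{b}
  S via S→c: +{c}
  S: {b,c}  A: {b}  B: {a,b}  C: {b}
pass 2:
  B via B→S A: +{c}
  S: {b,c}  A: {b}  B: {a,b,c}  C: {b}
pass 3: done
  S: {b,c}  A: {b}  B: {a,b,c}  C: {b}

Compute FOLLOW by fixpoint:
seed FOLLOW(S) with $
iter 1:
  B→S A: FOLLOW(S) ⊇ FIRST(A) = {b}; new: +{b}
  S→b B: FOLLOW(B) ⊇ FOLLOW(S) ⊇ {$,b}; new: +{$,b}
  S→b C: FOLLOW(C) ⊇ FOLLOW(S) ⊇ {$,b}; new: +{$,b}
  S→c A: FOLLOW(A) ⊇ FOLLOW(S) ⊇ {$,b}; new: +{$,b}
  S: {$,b}  A: {$,b}  B: {$,b}  C: {$,b}
iter 2: done
  S: {$,b}  A: {$,b}  B: {$,b}  C: {$,b}

FOLLOW(S) = ["$", "b"]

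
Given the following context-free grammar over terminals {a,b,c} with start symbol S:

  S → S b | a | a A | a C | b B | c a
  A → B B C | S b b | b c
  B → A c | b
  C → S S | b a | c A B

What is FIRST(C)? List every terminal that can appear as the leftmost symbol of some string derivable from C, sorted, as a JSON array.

FIRST iteration:
iter 1:
  A via A→b c: +{b}
  B via B→A c: +{b}
  C via C→b a: +{b}
  C via C→c A B: +{c}
  S via S→a: +{a}
  S via S→b B: +{b}
  S via S→c a: +{c}
  FIRST(S)={a,b,c}  FIRST(A)={b}  FIRST(B)={b}  FIRST(C)={b,c}
iter 2:
  A via A→S b b: +{a,c}
  B via B→A c: +{a,c}
  C via C→S S: +{a}
  FIRST(S)={a,b,c}  FIRST(A)={a,b,c}  FIRST(B)={a,b,c}  FIRST(C)={a,b,c}
iter 3: (stable)
  FIRST(S)={a,b,c}  FIRST(A)={a,b,c}  FIRST(B)={a,b,c}  FIRST(C)={a,b,c}

FIRST(C) = ["a", "b", "c"]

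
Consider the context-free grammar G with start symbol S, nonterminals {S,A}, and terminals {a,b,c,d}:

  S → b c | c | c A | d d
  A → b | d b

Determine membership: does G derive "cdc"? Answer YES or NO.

CNF form of G:
  S -> T0 T0 | T1 T2 | T2 A | c
  A -> T0 T1 | b
  T0 -> d
  T1 -> b
  T2 -> c

CYK fill:
  cell(0,0) c: {S,T2}  orig:{S}
  cell(1,1) d: {T0}  orig:{}
  cell(2,2) c: {S,T2}  orig:{S}
  cell(0,1) cd: ∅
  cell(1,2) dc: ∅
  cell(0,2) cdc: ∅

S ∉ T[0,2] ⇒ NO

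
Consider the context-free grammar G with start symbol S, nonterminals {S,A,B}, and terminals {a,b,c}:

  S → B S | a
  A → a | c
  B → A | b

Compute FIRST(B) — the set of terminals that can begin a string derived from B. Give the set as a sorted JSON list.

FIRST iteration:
iter 1:
  A via A→a: +{a}
  A via A→c: +{c}
  B via B→A: +{a,c}
  B via B→b: +{b}
  S via S→B S: +{a,b,c}
  FIRST[S]={a,b,c}  FIRST[A]={a,c}  FIRST[B]={a,b,c}
iter 2: (no change)
  FIRST[S]={a,b,c}  FIRST[A]={a,c}  FIRST[B]={a,b,c}

FIRST(B) = ["a", "b", "c"]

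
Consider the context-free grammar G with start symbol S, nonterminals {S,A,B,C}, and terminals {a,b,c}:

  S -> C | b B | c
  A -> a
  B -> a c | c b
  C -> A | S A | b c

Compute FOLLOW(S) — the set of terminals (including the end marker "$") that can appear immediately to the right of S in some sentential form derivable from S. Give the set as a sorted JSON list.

FIRST iteration:
iter 1:
  A via A→a: +{a}
  B via B→a c: +{a}
  B via B→c b: +{c}
  C via C→A: +{a}
  C via C→b c: +{b}
  S via S→C: +{a,b}
  S via S→c: +{c}
  S: {a,b,c}  A: {a}  B: {a,c}  C: {a,b}
iter 2:
  C via C→S A: +{c}
  S: {a,b,c}  A: {a}  B: {a,c}  C: {a,b,c}
iter 3: (no change)
  S: {a,b,c}  A: {a}  B: {a,c}  C: {a,b,c}

FOLLOW sets:
FOLLOW(S) := {$}
pass 1:
  C→S A: FOLLOW(S) ⊇ FIRST(A) = {a}; new: +{a}
  S→C: FOLLOW(C) ⊇ FOLLOW(S) ⊇ {$,a}; new: +{$,a}
  S→b B: FOLLOW(B) ⊇ FOLLOW(S) ⊇ {$,a}; new: +{$,a}
  S: {$,a}  A: {}  B: {$,a}  C: {$,a}
pass 2:
  C→A: FOLLOW(A) ⊇ FOLLOW(C) ⊇ {$,a}; new: +{$,a}
  S: {$,a}  A: {$,a}  B: {$,a}  C: {$,a}
pass 3: done
  S: {$,a}  A: {$,a}  B: {$,a}  C: {$,a}

FOLLOW(S) = ["$", "a"]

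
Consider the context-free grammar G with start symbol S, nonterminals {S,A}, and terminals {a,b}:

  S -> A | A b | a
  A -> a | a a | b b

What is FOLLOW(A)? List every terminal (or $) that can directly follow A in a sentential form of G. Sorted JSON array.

FIRST sets, iterate to fixpoint:
[1]
  A via A→a: +{a}
  A via A→b b: +{b}
  S via S→A: +{a,b}
  S: {a,b}  A: {a,b}
[2] (no change)
  S: {a,b}  A: {a,b}

Compute FOLLOW by fixpoint:
initialize: $ ∈ FOLLOW(S)
pass 1:
  S→A: FOLLOW(A) ⊇ FOLLOW(S) ⊇ {$}; new: +{$}
  S→A b: FOLLOW(A) ⊇ FIRST(b) = {b}; new: +{b}
  FOLLOW[S]={$}  FOLLOW[A]={$,b}
pass 2: (no change)
  FOLLOW[S]={$}  FOLLOW[A]={$,b}

FOLLOW(A) = ["$", "b"]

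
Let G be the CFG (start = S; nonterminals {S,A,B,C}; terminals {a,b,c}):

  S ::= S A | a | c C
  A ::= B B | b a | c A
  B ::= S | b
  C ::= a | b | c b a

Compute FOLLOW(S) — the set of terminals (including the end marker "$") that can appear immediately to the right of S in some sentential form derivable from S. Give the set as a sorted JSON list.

FIRST iteration:
round 1:
  A via A→b a: +{b}
  A via A→c A: +{c}
  B via B→b: +{b}
  C via C→a: +{a}
  C via C→b: +{b}
  C via C→c b a: +{c}
  S via S→a: +{a}
  S via S→c C: +{c}
  FIRST[S]={a,c}  FIRST[A]={b,c}  FIRST[B]={b}  FIRST[C]={a,b,c}
round 2:
  B via B→S: +{a,c}
  FIRST[S]={a,c}  FIRST[A]={b,c}  FIRST[B]={a,b,c}  FIRST[C]={a,b,c}
round 3:
  A via A→B B: +{a}
  FIRST[S]={a,c}  FIRST[A]={a,b,c}  FIRST[B]={a,b,c}  FIRST[C]={a,b,c}
round 4: (stable)
  FIRST[S]={a,c}  FIRST[A]={a,b,c}  FIRST[B]={a,b,c}  FIRST[C]={a,b,c}

FOLLOW sets:
FOLLOW(S) := {$}
pass 1:
  A→B B: FOLLOW(B) ⊇ FIRST(B) = {a,b,c}; new: +{a,b,c}
  B→S: FOLLOW(S) ⊇ FOLLOW(B) ⊇ {a,b,c}; new: +{a,b,c}
  S→S A: FOLLOW(A) ⊇ FOLLOW(S) ⊇ {$,a,b,c}; new: +{$,a,b,c}
  S→c C: FOLLOW(C) ⊇ FOLLOW(S) ⊇ {$,a,b,c}; new: +{$,a,b,c}
  S: {$,a,b,c}  A: {$,a,b,c}  B: {a,b,c}  C: {$,a,b,c}
pass 2:
  A→B B: FOLLOW(B) ⊇ FOLLOW(A) ⊇ {$,a,b,c}; new: +{$}
  S: {$,a,b,c}  A: {$,a,b,c}  B: {$,a,b,c}  C: {$,a,b,c}
pass 3: done
  S: {$,a,b,c}  A: {$,a,b,c}  B: {$,a,b,c}  C: {$,a,b,c}

FOLLOW(S) = ["$", "a", "b", "c"]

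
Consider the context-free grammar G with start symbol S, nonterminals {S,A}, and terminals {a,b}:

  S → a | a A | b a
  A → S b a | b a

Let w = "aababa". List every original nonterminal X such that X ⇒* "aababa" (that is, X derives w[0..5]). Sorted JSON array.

Convert to CNF:
  S -> T0 T1 | T1 A | a
  A -> S X2 | T0 T1
  T0 -> b
  T1 -> a
  X2 -> T0 T1

CYK fill (cells [i..j] with 0 ≤ i ≤ j ≤ 5 only):
  cell(0,0) a: {S,T1}  orig:{S}
  cell(1,1) a: {S,T1}  orig:{S}
  cell(2,2) b: {T0}  orig:{}
  cell(3,3) a: {S,T1}  orig:{S}
  cell(4,4) b: {T0}  orig:{}
  cell(5,5) a: {S,T1}  orig:{S}
  cell(0,1) aa: ∅
  cell(1,2) ab: ∅
  cell(2,3) ba: {A,S,X2}  orig:{A,S}
  cell(3,4) ab: ∅
  cell(4,5) ba: {A,S,X2}  orig:{A,S}
  cell(0,2) aab: ∅
  cell(1,3) aba: {A,S}
  cell(2,4) bab: ∅
  cell(3,5) aba: {A,S}
  cell(0,3) aaba: {S}
  cell(1,4) abab: ∅
  cell(2,5) baba: {A}
  cell(0,4) aabab: ∅
  cell(1,5) ababa: {A,S}
  cell(0,5) aababa: {A,S}

Original NTs in T[0,5] deriving "aababa": ["A", "S"]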